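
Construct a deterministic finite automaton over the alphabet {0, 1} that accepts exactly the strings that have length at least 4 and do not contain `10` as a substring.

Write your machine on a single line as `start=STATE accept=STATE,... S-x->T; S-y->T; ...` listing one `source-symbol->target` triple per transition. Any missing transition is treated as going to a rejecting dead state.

Handle the two conditions separately and then intersect. The first has 6 states tracking the input length, saturating at 5; the second has 3 states tracking partial matches of the forbidden pattern `10`. A product state is a pair (one from each), accepting exactly when both do.
A 15-state machine:
          0    1  
>  q0     q1   q2 
   q1     q3   q4 
   q2     q5   q4 
   q3     q6   q7 
   q4     q8   q7 
   q5     q8   q8 
   q6     q9  q10 
   q7    q11  q10 
   q8    q11  q11 
 * q9    q12  q13 
 * q10   q14  q13 
   q11   q14  q14 
 * q12   q12  q13 
 * q13   q14  q13 
   q14   q14  q14 
(> = start, * = accepting)

start=q0; accept=q9,q10,q12,q13; q0-0->q1; q0-1->q2; q1-0->q3; q1-1->q4; q2-0->q5; q2-1->q4; q3-0->q6; q3-1->q7; q4-0->q8; q4-1->q7; q5-0->q8; q5-1->q8; q6-0->q9; q6-1->q10; q7-0->q11; q7-1->q10; q8-0->q11; q8-1->q11; q9-0->q12; q9-1->q13; q10-0->q14; q10-1->q13; q11-0->q14; q11-1->q14; q12-0->q12; q12-1->q13; q13-0->q14; q13-1->q13; q14-0->q14; q14-1->q14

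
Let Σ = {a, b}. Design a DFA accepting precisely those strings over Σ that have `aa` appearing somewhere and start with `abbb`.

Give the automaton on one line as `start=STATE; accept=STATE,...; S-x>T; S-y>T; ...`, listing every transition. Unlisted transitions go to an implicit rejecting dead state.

Handle the two conditions separately and then intersect. The first has 3 states tracking whether and how much of `aa` has been seen; the second has 6 states tracking whether the input so far still matches the prefix `abbb`. A product state is a pair (one from each), accepting exactly when both do. After merging equivalent states the machine shrinks.
        a   b  
>  s0   s1  s2 
   s1   s2  s3 
   s2   s2  s2 
   s3   s2  s4 
   s4   s2  s5 
   s5   s6  s5 
   s6   s7  s5 
 * s7   s7  s7 
(> = start, * = accepting)

start=s0; accept=s7; s0-a>s1; s0-b>s2; s1-a>s2; s1-b>s3; s2-a>s2; s2-b>s2; s3-a>s2; s3-b>s4; s4-a>s2; s4-b>s5; s5-a>s6; s5-b>s5; s6-a>s7; s6-b>s5; s7-a>s7; s7-b>s7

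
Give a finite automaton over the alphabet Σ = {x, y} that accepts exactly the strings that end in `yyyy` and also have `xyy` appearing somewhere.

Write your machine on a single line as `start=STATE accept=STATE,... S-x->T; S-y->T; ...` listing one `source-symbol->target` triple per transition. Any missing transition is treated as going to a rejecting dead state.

start=s0; accept=s5; s0-x->s1; s0-y->s0; s1-x->s1; s1-y->s2; s2-x->s1; s2-y->s3; s3-x->s1; s3-y->s4; s4-x->s1; s4-y->s5; s5-x->s1; s5-y->s5

Build one automaton per condition and run them in lockstep. The first has 5 states tracking how much of the suffix `yyyy` has currently been matched; the second has 4 states tracking whether and how much of `xyy` has been seen. A product state is a pair (one from each), accepting exactly when both do. Minimizing collapses redundant product states.
6 states suffice.
        x   y  
>  s0   s1  s0 
   s1   s1  s2 
   s2   s1  s3 
   s3   s1  s4 
   s4   s1  s5 
 * s5   s1  s5 
(> = start, * = accepting)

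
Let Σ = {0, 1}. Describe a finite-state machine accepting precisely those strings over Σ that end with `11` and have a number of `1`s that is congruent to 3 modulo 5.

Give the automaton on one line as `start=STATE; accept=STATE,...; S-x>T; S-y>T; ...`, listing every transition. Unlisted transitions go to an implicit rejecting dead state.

Build one automaton per condition and run them in lockstep. The first has 3 states tracking how much of the suffix `11` has currently been matched; the second has 5 states tracking the count of `1`s modulo 5. A product state is a pair (one from each), accepting exactly when both do.
15 states suffice.
          0    1  
>  s0     s0   s1 
   s1     s2   s3 
   s2     s2   s4 
   s3     s5   s6 
   s4     s5   s6 
   s5     s5   s7 
 * s6     s8   s9 
   s7     s8   s9 
   s8     s8  s10 
   s9    s11  s12 
   s10   s11  s12 
   s11   s11  s13 
   s12    s0  s14 
   s13    s0  s14 
   s14    s2   s3 
(> = start, * = accepting)

start=s0; accept=s6; s0-0>s0; s0-1>s1; s1-0>s2; s1-1>s3; s2-0>s2; s2-1>s4; s3-0>s5; s3-1>s6; s4-0>s5; s4-1>s6; s5-0>s5; s5-1>s7; s6-0>s8; s6-1>s9; s7-0>s8; s7-1>s9; s8-0>s8; s8-1>s10; s9-0>s11; s9-1>s12; s10-0>s11; s10-1>s12; s11-0>s11; s11-1>s13; s12-0>s0; s12-1>s14; s13-0>s0; s13-1>s14; s14-0>s2; s14-1>s3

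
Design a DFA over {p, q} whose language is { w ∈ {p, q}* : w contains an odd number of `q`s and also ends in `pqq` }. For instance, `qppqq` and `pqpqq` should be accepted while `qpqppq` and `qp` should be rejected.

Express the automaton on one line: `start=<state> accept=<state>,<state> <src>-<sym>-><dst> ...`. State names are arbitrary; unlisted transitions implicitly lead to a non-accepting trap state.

start=s0 accept=s7 s0-p->s1 s0-q->s2 s1-p->s1 s1-q->s3 s2-p->s4 s2-q->s0 s3-p->s4 s3-q->s5 s4-p->s4 s4-q->s6 s5-p->s1 s5-q->s2 s6-p->s1 s6-q->s7 s7-p->s4 s7-q->s0

Run two small machines in parallel and take their product. The first has 2 states tracking the count of `q`s modulo 2; the second has 4 states tracking how much of the suffix `pqq` has currently been matched. A product state is a pair (one from each), accepting exactly when both do.
An 8-state machine:
        p   q  
>  s0   s1  s2 
   s1   s1  s3 
   s2   s4  s0 
   s3   s4  s5 
   s4   s4  s6 
   s5   s1  s2 
   s6   s1  s7 
 * s7   s4  s0 
(> = start, * = accepting)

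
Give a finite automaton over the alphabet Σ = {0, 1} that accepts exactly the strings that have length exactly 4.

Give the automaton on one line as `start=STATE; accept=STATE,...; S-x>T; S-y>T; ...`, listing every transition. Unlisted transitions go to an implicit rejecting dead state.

start=q0; accept=q4; q0-0>q1; q0-1>q1; q1-0>q2; q1-1>q2; q2-0>q3; q2-1>q3; q3-0>q4; q3-1>q4; q4-0>q5; q4-1>q5; q5-0>q5; q5-1>q5

We only need to distinguish lengths 0, 1, …, 4, and '>4'. Chain q0 → q1 → q2 → q3 → q4 → q5 on every symbol, with q5 looping. Accepting states: {q4}.
With 6 states:
        0   1  
>  q0   q1  q1 
   q1   q2  q2 
   q2   q3  q3 
   q3   q4  q4 
 * q4   q5  q5 
   q5   q5  q5 
(> = start, * = accepting)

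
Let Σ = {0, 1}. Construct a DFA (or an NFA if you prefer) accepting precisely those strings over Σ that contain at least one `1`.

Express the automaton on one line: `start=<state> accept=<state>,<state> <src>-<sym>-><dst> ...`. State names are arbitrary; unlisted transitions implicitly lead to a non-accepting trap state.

start=s0 accept=s1,s2 s0-0->s0 s0-1->s1 s1-0->s1 s1-1->s2 s2-0->s2 s2-1->s2

Count `1`s, saturating at 2: state s0 means no `1` yet, s1 means one `1` seen, s2 means more than one. Each `1` increments (capped at s2); other symbols loop. Accept from {s1, s2}.
With 3 states:
        0   1  
>  s0   s0  s1 
 * s1   s1  s2 
 * s2   s2  s2 
(> = start, * = accepting)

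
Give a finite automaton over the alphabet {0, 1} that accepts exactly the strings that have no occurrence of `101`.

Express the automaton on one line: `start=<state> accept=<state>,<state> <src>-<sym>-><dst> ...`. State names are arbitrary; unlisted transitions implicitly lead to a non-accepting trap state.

Track partial matches of the forbidden pattern `101`. State s3 is a dead state reached once `101` has occurred; every other state accepts. s0 means no part of `101` is currently matched.
A 4-state machine:
        0   1  
>* s0   s0  s1 
 * s1   s2  s1 
 * s2   s0  s3 
   s3   s3  s3 
(> = start, * = accepting)

start=s0 accept=s0,s1,s2 s0-0->s0 s0-1->s1 s1-0->s2 s1-1->s1 s2-0->s0 s2-1->s3 s3-0->s3 s3-1->s3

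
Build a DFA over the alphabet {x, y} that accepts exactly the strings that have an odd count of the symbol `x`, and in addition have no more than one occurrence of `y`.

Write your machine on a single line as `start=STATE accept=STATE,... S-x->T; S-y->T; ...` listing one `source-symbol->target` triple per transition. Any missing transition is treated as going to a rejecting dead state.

start=q0; accept=q1,q3; q0-x->q1; q0-y->q2; q1-x->q0; q1-y->q3; q2-x->q3; q2-y->q4; q3-x->q2; q3-y->q5; q4-x->q5; q4-y->q4; q5-x->q4; q5-y->q5

Handle the two conditions separately and then intersect. One (2 states) tracks the count of `x`s modulo 2; the other (3 states) tracks the count of `y`s, saturating at 2. Each combined state is a pair, one component from each; accept when both components accept.
6 states suffice.
        x   y  
>  q0   q1  q2 
 * q1   q0  q3 
   q2   q3  q4 
 * q3   q2  q5 
   q4   q5  q4 
   q5   q4  q5 
(> = start, * = accepting)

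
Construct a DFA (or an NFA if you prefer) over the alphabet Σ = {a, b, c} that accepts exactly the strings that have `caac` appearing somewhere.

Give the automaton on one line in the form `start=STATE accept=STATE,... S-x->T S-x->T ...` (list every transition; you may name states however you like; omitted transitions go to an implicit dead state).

start=S0 accept=S4 S0-a->S0 S0-b->S0 S0-c->S1 S1-a->S2 S1-b->S0 S1-c->S1 S2-a->S3 S2-b->S0 S2-c->S1 S3-a->S0 S3-b->S0 S3-c->S4 S4-a->S4 S4-b->S4 S4-c->S4

States S0..S3 record the length of the longest prefix of `caac` that matches the current input suffix. Reaching S4 means `caac` has been seen, and we stay there forever. Accept from S4.
A 5-state machine:
        a   b   c  
>  S0   S0  S0  S1 
   S1   S2  S0  S1 
   S2   S3  S0  S1 
   S3   S0  S0  S4 
 * S4   S4  S4  S4 
(> = start, * = accepting)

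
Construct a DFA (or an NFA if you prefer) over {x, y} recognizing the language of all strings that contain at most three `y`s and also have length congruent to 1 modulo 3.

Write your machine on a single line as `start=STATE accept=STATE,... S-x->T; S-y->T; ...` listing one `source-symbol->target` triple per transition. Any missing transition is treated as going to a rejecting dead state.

start=q0; accept=q1,q2,q9,q10; q0-x->q1; q0-y->q2; q1-x->q3; q1-y->q4; q2-x->q4; q2-y->q5; q3-x->q0; q3-y->q6; q4-x->q6; q4-y->q7; q5-x->q7; q5-y->q8; q6-x->q2; q6-y->q9; q7-x->q9; q7-y->q10; q8-x->q10; q8-y->q11; q9-x->q5; q9-y->q12; q10-x->q12; q10-y->q11; q11-x->q11; q11-y->q11; q12-x->q8; q12-y->q11

Build one automaton per condition and run them in lockstep. One (5 states) tracks the count of `y`s, saturating at 4; the other (3 states) tracks the input length modulo 3. Each combined state is a pair, one component from each; accept when both components accept. Minimizing collapses redundant product states.
A 13-state machine:
          x    y  
>  q0     q1   q2 
 * q1     q3   q4 
 * q2     q4   q5 
   q3     q0   q6 
   q4     q6   q7 
   q5     q7   q8 
   q6     q2   q9 
   q7     q9  q10 
   q8    q10  q11 
 * q9     q5  q12 
 * q10   q12  q11 
   q11   q11  q11 
   q12    q8  q11 
(> = start, * = accepting)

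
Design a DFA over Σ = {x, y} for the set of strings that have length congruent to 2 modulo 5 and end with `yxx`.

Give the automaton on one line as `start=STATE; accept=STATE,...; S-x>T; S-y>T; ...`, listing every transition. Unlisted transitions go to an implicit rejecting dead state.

Handle the two conditions separately and then intersect. One (5 states) tracks the input length modulo 5; the other (4 states) tracks how much of the suffix `yxx` has currently been matched. Each combined state is a pair, one component from each; accept when both components accept. Equivalent product states are then merged.
        x   y  
>  S0   S1  S1 
   S1   S2  S2 
   S2   S3  S3 
   S3   S4  S4 
   S4   S0  S5 
   S5   S6  S1 
   S6   S7  S2 
 * S7   S3  S3 
(> = start, * = accepting)

start=S0; accept=S7; S0-x>S1; S0-y>S1; S1-x>S2; S1-y>S2; S2-x>S3; S2-y>S3; S3-x>S4; S3-y>S4; S4-x>S0; S4-y>S5; S5-x>S6; S5-y>S1; S6-x>S7; S6-y>S2; S7-x>S3; S7-y>S3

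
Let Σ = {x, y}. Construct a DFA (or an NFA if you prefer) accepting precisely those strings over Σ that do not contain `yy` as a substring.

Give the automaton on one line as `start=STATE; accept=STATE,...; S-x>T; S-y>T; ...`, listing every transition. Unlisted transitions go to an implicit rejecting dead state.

This is the complement of 'contains `yy`'. Use the same substring-matching states — A through C holding how much of `yy` has just been matched — but flip the accepting set: everything except the trap C accepts.
3 states suffice.
       x  y 
>* A   A  B 
 * B   A  C 
   C   C  C 
(> = start, * = accepting)

start=A; accept=A,B; A-x>A; A-y>B; B-x>A; B-y>C; C-x>C; C-y>C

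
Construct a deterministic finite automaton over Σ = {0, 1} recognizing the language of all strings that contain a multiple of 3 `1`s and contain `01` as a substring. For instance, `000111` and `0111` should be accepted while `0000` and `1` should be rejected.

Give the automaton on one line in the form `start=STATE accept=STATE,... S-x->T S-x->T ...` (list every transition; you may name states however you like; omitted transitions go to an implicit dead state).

start=S0 accept=S6 S0-0->S1 S0-1->S2 S1-0->S1 S1-1->S3 S2-0->S3 S2-1->S4 S3-0->S3 S3-1->S5 S4-0->S5 S4-1->S0 S5-0->S5 S5-1->S6 S6-0->S6 S6-1->S3

Run two small machines in parallel and take their product. One (3 states) tracks the count of `1`s modulo 3; the other (3 states) tracks whether and how much of `01` has been seen. Each combined state is a pair, one component from each; accept when both components accept. After merging equivalent states the machine shrinks.
        0   1  
>  S0   S1  S2 
   S1   S1  S3 
   S2   S3  S4 
   S3   S3  S5 
   S4   S5  S0 
   S5   S5  S6 
 * S6   S6  S3 
(> = start, * = accepting)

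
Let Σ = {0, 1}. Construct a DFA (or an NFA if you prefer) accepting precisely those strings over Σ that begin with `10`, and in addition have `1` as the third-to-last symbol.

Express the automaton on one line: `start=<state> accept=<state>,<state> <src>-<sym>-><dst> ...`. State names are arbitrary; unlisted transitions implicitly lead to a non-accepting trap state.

start=A accept=E,F,J,K A-0->B A-1->C B-0->B B-1->B C-0->D C-1->B D-0->E D-1->F E-0->G E-1->H F-0->D F-1->I G-0->G G-1->H H-0->D H-1->I I-0->J I-1->K J-0->E J-1->F K-0->J K-1->K

Build one automaton per condition and run them in lockstep. The first has 4 states tracking whether the input so far still matches the prefix `10`; the second has 15 states tracking the last 3 symbols read. A product state is a pair (one from each), accepting exactly when both do. Equivalent product states are then merged.
11 states suffice.
       0  1 
>  A   B  C 
   B   B  B 
   C   D  B 
   D   E  F 
 * E   G  H 
 * F   D  I 
   G   G  H 
   H   D  I 
   I   J  K 
 * J   E  F 
 * K   J  K 
(> = start, * = accepting)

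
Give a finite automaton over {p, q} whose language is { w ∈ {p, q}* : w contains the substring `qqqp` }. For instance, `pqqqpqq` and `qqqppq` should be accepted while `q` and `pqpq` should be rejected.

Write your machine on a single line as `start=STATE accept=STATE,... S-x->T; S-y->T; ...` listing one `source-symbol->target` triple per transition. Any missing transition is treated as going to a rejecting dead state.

start=S0; accept=S4; S0-p->S0; S0-q->S1; S1-p->S0; S1-q->S2; S2-p->S0; S2-q->S3; S3-p->S4; S3-q->S3; S4-p->S4; S4-q->S4

Track how much of `qqqp` has been matched so far: state S0 is no progress, S4 is the absorbing accept state reached once `qqqp` has occurred. Intermediate states record partial matches; on a mismatch, fall back to the longest reusable overlap.
        p   q  
>  S0   S0  S1 
   S1   S0  S2 
   S2   S0  S3 
   S3   S4  S3 
 * S4   S4  S4 
(> = start, * = accepting)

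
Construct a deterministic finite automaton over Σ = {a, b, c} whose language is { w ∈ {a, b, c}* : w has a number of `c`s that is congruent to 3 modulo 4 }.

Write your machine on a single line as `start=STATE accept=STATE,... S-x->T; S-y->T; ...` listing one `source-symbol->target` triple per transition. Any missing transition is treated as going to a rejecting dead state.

The only thing that matters is how many `c`s have appeared, reduced mod 4. Use one state per residue: S0 for 0, …, S3 for 3. Reading `c` moves to the next residue; anything else stays put. S3 is accepting.
A 4-state machine:
        a   b   c  
>  S0   S0  S0  S1 
   S1   S1  S1  S2 
   S2   S2  S2  S3 
 * S3   S3  S3  S0 
(> = start, * = accepting)

start=S0; accept=S3; S0-a->S0; S0-b->S0; S0-c->S1; S1-a->S1; S1-b->S1; S1-c->S2; S2-a->S2; S2-b->S2; S2-c->S3; S3-a->S3; S3-b->S3; S3-c->S0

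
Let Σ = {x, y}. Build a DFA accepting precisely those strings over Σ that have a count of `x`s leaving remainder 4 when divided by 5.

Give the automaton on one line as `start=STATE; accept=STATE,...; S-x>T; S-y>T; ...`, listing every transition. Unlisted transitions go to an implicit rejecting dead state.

The only thing that matters is how many `x`s have appeared, reduced mod 5. Use one state per residue: s0 for 0, …, s4 for 4. Reading `x` moves to the next residue; anything else stays put. s4 is accepting.
A 5-state machine:
        x   y  
>  s0   s1  s0 
   s1   s2  s1 
   s2   s3  s2 
   s3   s4  s3 
 * s4   s0  s4 
(> = start, * = accepting)

start=s0; accept=s4; s0-x>s1; s0-y>s0; s1-x>s2; s1-y>s1; s2-x>s3; s2-y>s2; s3-x>s4; s3-y>s3; s4-x>s0; s4-y>s4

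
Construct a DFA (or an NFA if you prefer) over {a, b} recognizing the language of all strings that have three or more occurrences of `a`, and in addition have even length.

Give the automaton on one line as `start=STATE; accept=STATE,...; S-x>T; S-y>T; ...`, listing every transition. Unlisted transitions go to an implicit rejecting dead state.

Handle the two conditions separately and then intersect. One (5 states) tracks the count of `a`s, saturating at 4; the other (2 states) tracks the input length modulo 2. Each combined state is a pair, one component from each; accept when both components accept.
A 10-state machine:
        a   b  
>  S0   S1  S2 
   S1   S3  S4 
   S2   S4  S0 
   S3   S5  S6 
   S4   S6  S1 
   S5   S7  S8 
   S6   S8  S3 
 * S7   S9  S9 
 * S8   S9  S5 
   S9   S7  S7 
(> = start, * = accepting)

start=S0; accept=S7,S8; S0-a>S1; S0-b>S2; S1-a>S3; S1-b>S4; S2-a>S4; S2-b>S0; S3-a>S5; S3-b>S6; S4-a>S6; S4-b>S1; S5-a>S7; S5-b>S8; S6-a>S8; S6-b>S3; S7-a>S9; S7-b>S9; S8-a>S9; S8-b>S5; S9-a>S7; S9-b>S7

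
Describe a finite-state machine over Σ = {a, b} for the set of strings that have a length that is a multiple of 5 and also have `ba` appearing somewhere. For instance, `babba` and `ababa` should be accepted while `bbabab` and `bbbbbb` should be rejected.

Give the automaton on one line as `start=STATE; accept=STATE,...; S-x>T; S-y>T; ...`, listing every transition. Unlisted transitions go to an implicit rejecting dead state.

start=q0; accept=q13; q0-a>q1; q0-b>q2; q1-a>q3; q1-b>q4; q2-a>q5; q2-b>q4; q3-a>q6; q3-b>q7; q4-a>q8; q4-b>q7; q5-a>q8; q5-b>q8; q6-a>q9; q6-b>q10; q7-a>q11; q7-b>q10; q8-a>q11; q8-b>q11; q9-a>q0; q9-b>q12; q10-a>q13; q10-b>q12; q11-a>q13; q11-b>q13; q12-a>q14; q12-b>q2; q13-a>q14; q13-b>q14; q14-a>q5; q14-b>q5

Build one automaton per condition and run them in lockstep. One (5 states) tracks the input length modulo 5; the other (3 states) tracks whether and how much of `ba` has been seen. Each combined state is a pair, one component from each; accept when both components accept.
          a    b  
>  q0     q1   q2 
   q1     q3   q4 
   q2     q5   q4 
   q3     q6   q7 
   q4     q8   q7 
   q5     q8   q8 
   q6     q9  q10 
   q7    q11  q10 
   q8    q11  q11 
   q9     q0  q12 
   q10   q13  q12 
   q11   q13  q13 
   q12   q14   q2 
 * q13   q14  q14 
   q14    q5   q5 
(> = start, * = accepting)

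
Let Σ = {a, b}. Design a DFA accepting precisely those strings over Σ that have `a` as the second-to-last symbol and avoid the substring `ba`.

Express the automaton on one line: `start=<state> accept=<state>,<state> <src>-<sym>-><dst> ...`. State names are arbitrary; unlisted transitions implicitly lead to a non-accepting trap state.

Handle the two conditions separately and then intersect. The first has 7 states tracking the last 2 symbols read; the second has 3 states tracking partial matches of the forbidden pattern `ba`. A product state is a pair (one from each), accepting exactly when both do. Minimizing collapses redundant product states.
With 5 states:
        a   b  
>  S0   S1  S2 
   S1   S3  S4 
   S2   S2  S2 
 * S3   S3  S4 
 * S4   S2  S2 
(> = start, * = accepting)

start=S0 accept=S3,S4 S0-a->S1 S0-b->S2 S1-a->S3 S1-b->S4 S2-a->S2 S2-b->S2 S3-a->S3 S3-b->S4 S4-a->S2 S4-b->S2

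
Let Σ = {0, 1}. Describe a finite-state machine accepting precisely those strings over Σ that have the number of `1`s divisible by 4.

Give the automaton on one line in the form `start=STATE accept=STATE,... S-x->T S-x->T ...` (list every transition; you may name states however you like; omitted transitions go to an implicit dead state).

The only thing that matters is how many `1`s have appeared, reduced mod 4. Use one state per residue: A for 0, …, D for 3. Reading `1` moves to the next residue; anything else stays put. A is accepting.
4 states suffice.
       0  1 
>* A   A  B 
   B   B  C 
   C   C  D 
   D   D  A 
(> = start, * = accepting)

start=A accept=A A-0->A A-1->B B-0->B B-1->C C-0->C C-1->D D-0->D D-1->A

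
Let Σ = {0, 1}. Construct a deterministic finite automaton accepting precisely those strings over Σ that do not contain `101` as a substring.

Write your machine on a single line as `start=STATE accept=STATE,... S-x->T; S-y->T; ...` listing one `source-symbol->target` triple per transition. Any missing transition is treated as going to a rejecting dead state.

This is the complement of 'contains `101`'. Use the same substring-matching states — q0 through q3 holding how much of `101` has just been matched — but flip the accepting set: everything except the trap q3 accepts.
        0   1  
>* q0   q0  q1 
 * q1   q2  q1 
 * q2   q0  q3 
   q3   q3  q3 
(> = start, * = accepting)

start=q0; accept=q0,q1,q2; q0-0->q0; q0-1->q1; q1-0->q2; q1-1->q1; q2-0->q0; q2-1->q3; q3-0->q3; q3-1->q3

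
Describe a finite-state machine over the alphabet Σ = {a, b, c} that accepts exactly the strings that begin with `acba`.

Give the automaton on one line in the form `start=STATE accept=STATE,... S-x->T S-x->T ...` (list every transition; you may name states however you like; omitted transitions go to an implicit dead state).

start=s0 accept=s4 s0-a->s1 s0-b->s5 s0-c->s5 s1-a->s5 s1-b->s5 s1-c->s2 s2-a->s5 s2-b->s3 s2-c->s5 s3-a->s4 s3-b->s5 s3-c->s5 s4-a->s4 s4-b->s4 s4-c->s4 s5-a->s5 s5-b->s5 s5-c->s5

Check the first 4 symbols one by one: s0 through s3 record how many have matched `acba` so far; any wrong symbol goes to the dead state s5. After all 4 match we enter the accepting sink s4.
6 states suffice.
        a   b   c  
>  s0   s1  s5  s5 
   s1   s5  s5  s2 
   s2   s5  s3  s5 
   s3   s4  s5  s5 
 * s4   s4  s4  s4 
   s5   s5  s5  s5 
(> = start, * = accepting)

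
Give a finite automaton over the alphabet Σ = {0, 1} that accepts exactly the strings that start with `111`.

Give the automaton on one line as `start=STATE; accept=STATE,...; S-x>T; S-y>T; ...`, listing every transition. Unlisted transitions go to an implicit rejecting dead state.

Check the first 3 symbols one by one: q0 through q2 record how many have matched `111` so far; any wrong symbol goes to the dead state q4. After all 3 match we enter the accepting sink q3.
5 states suffice.
        0   1  
>  q0   q4  q1 
   q1   q4  q2 
   q2   q4  q3 
 * q3   q3  q3 
   q4   q4  q4 
(> = start, * = accepting)

start=q0; accept=q3; q0-0>q4; q0-1>q1; q1-0>q4; q1-1>q2; q2-0>q4; q2-1>q3; q3-0>q3; q3-1>q3; q4-0>q4; q4-1>q4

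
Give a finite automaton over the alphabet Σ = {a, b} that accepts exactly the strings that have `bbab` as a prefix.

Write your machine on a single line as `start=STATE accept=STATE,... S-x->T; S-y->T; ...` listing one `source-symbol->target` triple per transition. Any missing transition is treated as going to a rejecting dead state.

start=S0; accept=S4; S0-a->S5; S0-b->S1; S1-a->S5; S1-b->S2; S2-a->S3; S2-b->S5; S3-a->S5; S3-b->S4; S4-a->S4; S4-b->S4; S5-a->S5; S5-b->S5

Walk along `bbab` while the input agrees: from S0 take `b` to S1, and so on. Any deviation drops to the rejecting sink S5. Once S4 is reached the prefix is confirmed and every continuation is accepted.
A 6-state machine:
        a   b  
>  S0   S5  S1 
   S1   S5  S2 
   S2   S3  S5 
   S3   S5  S4 
 * S4   S4  S4 
   S5   S5  S5 
(> = start, * = accepting)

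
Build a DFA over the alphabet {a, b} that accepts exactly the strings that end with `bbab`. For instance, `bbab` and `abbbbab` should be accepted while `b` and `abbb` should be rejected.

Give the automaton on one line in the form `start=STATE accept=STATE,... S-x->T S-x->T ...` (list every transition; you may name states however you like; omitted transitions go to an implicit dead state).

start=q0 accept=q4 q0-a->q0 q0-b->q1 q1-a->q0 q1-b->q2 q2-a->q3 q2-b->q2 q3-a->q0 q3-b->q4 q4-a->q0 q4-b->q2

Remember how much of `bbab` the current input suffix matches. State q0 means no match yet; q1 means the last symbol is `b`; q2 means the last 2 symbols are `bb`; q3 means the last 3 symbols are `bba`; q4 means the last 4 symbols are `bbab`. Only q4 accepts. On a mismatch, fall back to the longest proper suffix that is still a prefix of `bbab`.
5 states suffice.
        a   b  
>  q0   q0  q1 
   q1   q0  q2 
   q2   q3  q2 
   q3   q0  q4 
 * q4   q0  q2 
(> = start, * = accepting)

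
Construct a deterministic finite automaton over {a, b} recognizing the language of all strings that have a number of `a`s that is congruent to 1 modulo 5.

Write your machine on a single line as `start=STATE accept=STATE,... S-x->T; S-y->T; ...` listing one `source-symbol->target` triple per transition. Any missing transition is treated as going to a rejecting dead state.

start=s0; accept=s1; s0-a->s1; s0-b->s0; s1-a->s2; s1-b->s1; s2-a->s3; s2-b->s2; s3-a->s4; s3-b->s3; s4-a->s0; s4-b->s4

Keep the running count of `a`s modulo 5: each `a` advances along the cycle s0 → s1 → s2 → s3 → s4 → s0 while other symbols loop. Accept at s1.
A 5-state machine:
        a   b  
>  s0   s1  s0 
 * s1   s2  s1 
   s2   s3  s2 
   s3   s4  s3 
   s4   s0  s4 
(> = start, * = accepting)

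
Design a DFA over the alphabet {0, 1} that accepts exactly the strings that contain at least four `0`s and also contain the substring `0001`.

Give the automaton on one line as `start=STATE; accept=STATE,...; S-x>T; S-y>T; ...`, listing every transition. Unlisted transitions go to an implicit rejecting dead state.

start=S0; accept=S9; S0-0>S1; S0-1>S0; S1-0>S2; S1-1>S3; S2-0>S4; S2-1>S3; S3-0>S5; S3-1>S3; S4-0>S6; S4-1>S7; S5-0>S8; S5-1>S3; S6-0>S6; S6-1>S9; S7-0>S9; S7-1>S7; S8-0>S6; S8-1>S3; S9-0>S9; S9-1>S9

Run two small machines in parallel and take their product. The first has 6 states tracking the count of `0`s, saturating at 5; the second has 5 states tracking whether and how much of `0001` has been seen. A product state is a pair (one from each), accepting exactly when both do. Minimizing collapses redundant product states.
With 10 states:
        0   1  
>  S0   S1  S0 
   S1   S2  S3 
   S2   S4  S3 
   S3   S5  S3 
   S4   S6  S7 
   S5   S8  S3 
   S6   S6  S9 
   S7   S9  S7 
   S8   S6  S3 
 * S9   S9  S9 
(> = start, * = accepting)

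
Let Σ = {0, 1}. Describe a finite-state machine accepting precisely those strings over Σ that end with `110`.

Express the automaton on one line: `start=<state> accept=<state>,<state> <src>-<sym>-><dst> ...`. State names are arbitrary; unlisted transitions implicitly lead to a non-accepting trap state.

start=q0 accept=q3 q0-0->q0 q0-1->q1 q1-0->q0 q1-1->q2 q2-0->q3 q2-1->q2 q3-0->q0 q3-1->q1

Remember how much of `110` the current input suffix matches. State q0 means no match yet; q1 means the last symbol is `1`; q2 means the last 2 symbols are `11`; q3 means the last 3 symbols are `110`. Only q3 accepts. On a mismatch, fall back to the longest proper suffix that is still a prefix of `110`.
        0   1  
>  q0   q0  q1 
   q1   q0  q2 
   q2   q3  q2 
 * q3   q0  q1 
(> = start, * = accepting)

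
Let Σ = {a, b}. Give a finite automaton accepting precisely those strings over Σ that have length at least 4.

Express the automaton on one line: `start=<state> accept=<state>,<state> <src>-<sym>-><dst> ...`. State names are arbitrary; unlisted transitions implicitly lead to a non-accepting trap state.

start=S0 accept=S4,S5 S0-a->S1 S0-b->S1 S1-a->S2 S1-b->S2 S2-a->S3 S2-b->S3 S3-a->S4 S3-b->S4 S4-a->S5 S4-b->S5 S5-a->S5 S5-b->S5

We only need to distinguish lengths 0, 1, …, 4, and '>4'. Chain S0 → S1 → S2 → S3 → S4 → S5 on every symbol, with S5 looping. Accepting states: {S4, S5}.
A 6-state machine:
        a   b  
>  S0   S1  S1 
   S1   S2  S2 
   S2   S3  S3 
   S3   S4  S4 
 * S4   S5  S5 
 * S5   S5  S5 
(> = start, * = accepting)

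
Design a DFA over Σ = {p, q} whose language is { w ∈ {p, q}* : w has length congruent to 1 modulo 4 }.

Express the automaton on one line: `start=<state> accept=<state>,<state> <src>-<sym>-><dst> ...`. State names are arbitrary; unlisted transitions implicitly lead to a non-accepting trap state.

Count input length modulo 4: every symbol advances one step around the cycle S0 → S1 → S2 → S3 → S0. Accept at S1.
With 4 states:
        p   q  
>  S0   S1  S1 
 * S1   S2  S2 
   S2   S3  S3 
   S3   S0  S0 
(> = start, * = accepting)

start=S0 accept=S1 S0-p->S1 S0-q->S1 S1-p->S2 S1-q->S2 S2-p->S3 S2-q->S3 S3-p->S0 S3-q->S0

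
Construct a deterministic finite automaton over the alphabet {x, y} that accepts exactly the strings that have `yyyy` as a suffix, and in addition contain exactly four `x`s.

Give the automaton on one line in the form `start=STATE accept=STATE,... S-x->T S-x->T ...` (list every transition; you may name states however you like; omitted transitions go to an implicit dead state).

Run two small machines in parallel and take their product. The first has 5 states tracking how much of the suffix `yyyy` has currently been matched; the second has 6 states tracking the count of `x`s, saturating at 5. A product state is a pair (one from each), accepting exactly when both do. After merging equivalent states the machine shrinks.
        x   y  
>  S0   S1  S0 
   S1   S2  S1 
   S2   S3  S2 
   S3   S4  S3 
   S4   S5  S6 
   S5   S5  S5 
   S6   S5  S7 
   S7   S5  S8 
   S8   S5  S9 
 * S9   S5  S9 
(> = start, * = accepting)

start=S0 accept=S9 S0-x->S1 S0-y->S0 S1-x->S2 S1-y->S1 S2-x->S3 S2-y->S2 S3-x->S4 S3-y->S3 S4-x->S5 S4-y->S6 S5-x->S5 S5-y->S5 S6-x->S5 S6-y->S7 S7-x->S5 S7-y->S8 S8-x->S5 S8-y->S9 S9-x->S5 S9-y->S9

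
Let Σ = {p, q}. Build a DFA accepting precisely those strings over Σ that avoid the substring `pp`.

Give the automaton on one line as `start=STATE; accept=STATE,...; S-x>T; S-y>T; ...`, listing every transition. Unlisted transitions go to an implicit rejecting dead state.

start=s0; accept=s0,s1; s0-p>s1; s0-q>s0; s1-p>s2; s1-q>s0; s2-p>s2; s2-q>s2

Track partial matches of the forbidden pattern `pp`. State s2 is a dead state reached once `pp` has occurred; every other state accepts. s0 means no part of `pp` is currently matched.
        p   q  
>* s0   s1  s0 
 * s1   s2  s0 
   s2   s2  s2 
(> = start, * = accepting)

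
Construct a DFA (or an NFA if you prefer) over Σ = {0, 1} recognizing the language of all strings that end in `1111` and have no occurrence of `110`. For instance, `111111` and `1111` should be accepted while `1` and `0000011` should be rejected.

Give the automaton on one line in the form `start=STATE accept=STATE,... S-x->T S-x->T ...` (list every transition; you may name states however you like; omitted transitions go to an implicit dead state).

start=S0 accept=S6 S0-0->S0 S0-1->S1 S1-0->S0 S1-1->S2 S2-0->S3 S2-1->S4 S3-0->S3 S3-1->S5 S4-0->S3 S4-1->S6 S5-0->S3 S5-1->S7 S6-0->S3 S6-1->S6 S7-0->S3 S7-1->S8 S8-0->S3 S8-1->S9 S9-0->S3 S9-1->S9

Run two small machines in parallel and take their product. One (5 states) tracks how much of the suffix `1111` has currently been matched; the other (4 states) tracks partial matches of the forbidden pattern `110`. Each combined state is a pair, one component from each; accept when both components accept.
A 10-state machine:
        0   1  
>  S0   S0  S1 
   S1   S0  S2 
   S2   S3  S4 
   S3   S3  S5 
   S4   S3  S6 
   S5   S3  S7 
 * S6   S3  S6 
   S7   S3  S8 
   S8   S3  S9 
   S9   S3  S9 
(> = start, * = accepting)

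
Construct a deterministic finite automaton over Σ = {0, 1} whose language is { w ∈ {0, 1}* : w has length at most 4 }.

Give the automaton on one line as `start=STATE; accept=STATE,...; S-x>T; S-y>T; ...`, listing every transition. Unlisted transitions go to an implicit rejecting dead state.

start=S0; accept=S0,S1,S2,S3,S4; S0-0>S1; S0-1>S1; S1-0>S2; S1-1>S2; S2-0>S3; S2-1>S3; S3-0>S4; S3-1>S4; S4-0>S5; S4-1>S5; S5-0>S5; S5-1>S5

Count input length up to 5: every symbol moves from S0 toward S5, which means 'more than 4' and absorbs. Accept from {S0, S1, S2, S3, S4}.
A 6-state machine:
        0   1  
>* S0   S1  S1 
 * S1   S2  S2 
 * S2   S3  S3 
 * S3   S4  S4 
 * S4   S5  S5 
   S5   S5  S5 
(> = start, * = accepting)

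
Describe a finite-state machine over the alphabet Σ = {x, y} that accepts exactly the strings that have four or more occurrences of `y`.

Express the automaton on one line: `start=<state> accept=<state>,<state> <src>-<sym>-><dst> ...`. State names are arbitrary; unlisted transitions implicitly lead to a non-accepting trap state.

Count `y`s, saturating at 5: states q0 through q4 mean 0 through 4 `y`s seen; q5 means more than 4. Each `y` increments (capped at q5); other symbols loop. Accept from {q4, q5}.
6 states suffice.
        x   y  
>  q0   q0  q1 
   q1   q1  q2 
   q2   q2  q3 
   q3   q3  q4 
 * q4   q4  q5 
 * q5   q5  q5 
(> = start, * = accepting)

start=q0 accept=q4,q5 q0-x->q0 q0-y->q1 q1-x->q1 q1-y->q2 q2-x->q2 q2-y->q3 q3-x->q3 q3-y->q4 q4-x->q4 q4-y->q5 q5-x->q5 q5-y->q5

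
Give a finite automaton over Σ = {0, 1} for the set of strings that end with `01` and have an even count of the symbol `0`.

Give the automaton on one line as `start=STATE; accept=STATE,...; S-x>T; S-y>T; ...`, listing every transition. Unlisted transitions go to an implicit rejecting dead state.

Run two small machines in parallel and take their product. The first has 3 states tracking how much of the suffix `01` has currently been matched; the second has 2 states tracking the count of `0`s modulo 2. A product state is a pair (one from each), accepting exactly when both do. Minimizing collapses redundant product states.
       0  1 
>  A   B  A 
   B   C  B 
   C   B  D 
 * D   B  A 
(> = start, * = accepting)

start=A; accept=D; A-0>B; A-1>A; B-0>C; B-1>B; C-0>B; C-1>D; D-0>B; D-1>A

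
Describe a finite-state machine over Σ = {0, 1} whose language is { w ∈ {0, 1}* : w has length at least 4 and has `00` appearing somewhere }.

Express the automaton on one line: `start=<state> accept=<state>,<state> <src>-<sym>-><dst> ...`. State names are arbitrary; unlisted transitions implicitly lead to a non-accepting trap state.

start=A accept=I A-0->B A-1->C B-0->D B-1->E C-0->F C-1->E D-0->G D-1->G E-0->H E-1->E F-0->G F-1->E G-0->I G-1->I H-0->I H-1->E I-0->I I-1->I

Handle the two conditions separately and then intersect. The first has 6 states tracking the input length, saturating at 5; the second has 3 states tracking whether and how much of `00` has been seen. A product state is a pair (one from each), accepting exactly when both do. Minimizing collapses redundant product states.
       0  1 
>  A   B  C 
   B   D  E 
   C   F  E 
   D   G  G 
   E   H  E 
   F   G  E 
   G   I  I 
   H   I  E 
 * I   I  I 
(> = start, * = accepting)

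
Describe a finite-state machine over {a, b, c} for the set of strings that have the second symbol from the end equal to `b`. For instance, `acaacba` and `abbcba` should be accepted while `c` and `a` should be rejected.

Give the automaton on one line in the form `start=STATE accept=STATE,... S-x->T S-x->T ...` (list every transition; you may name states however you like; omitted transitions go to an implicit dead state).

Because acceptance depends on a position counted from the end, the machine has to buffer the most recent 2 symbols. Make each state the string of the last up-to-2 symbols read; on input `x` shift the window left and append `x`. Accept when the buffered window has length 2 and begins with `b`.
A 13-state machine:
          a    b    c  
>  S0     S1   S2   S3 
   S1     S4   S5   S6 
   S2     S7   S8   S9 
   S3    S10  S11  S12 
   S4     S4   S5   S6 
   S5     S7   S8   S9 
   S6    S10  S11  S12 
 * S7     S4   S5   S6 
 * S8     S7   S8   S9 
 * S9    S10  S11  S12 
   S10    S4   S5   S6 
   S11    S7   S8   S9 
   S12   S10  S11  S12 
(> = start, * = accepting)

start=S0 accept=S7,S8,S9 S0-a->S1 S0-b->S2 S0-c->S3 S1-a->S4 S1-b->S5 S1-c->S6 S2-a->S7 S2-b->S8 S2-c->S9 S3-a->S10 S3-b->S11 S3-c->S12 S4-a->S4 S4-b->S5 S4-c->S6 S5-a->S7 S5-b->S8 S5-c->S9 S6-a->S10 S6-b->S11 S6-c->S12 S7-a->S4 S7-b->S5 S7-c->S6 S8-a->S7 S8-b->S8 S8-c->S9 S9-a->S10 S9-b->S11 S9-c->S12 S10-a->S4 S10-b->S5 S10-c->S6 S11-a->S7 S11-b->S8 S11-c->S9 S12-a->S10 S12-b->S11 S12-c->S12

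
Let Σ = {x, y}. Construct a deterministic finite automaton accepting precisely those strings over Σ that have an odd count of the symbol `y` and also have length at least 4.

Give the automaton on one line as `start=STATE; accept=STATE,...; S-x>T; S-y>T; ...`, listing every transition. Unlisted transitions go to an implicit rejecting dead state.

Build one automaton per condition and run them in lockstep. One (2 states) tracks the count of `y`s modulo 2; the other (6 states) tracks the input length, saturating at 5. Each combined state is a pair, one component from each; accept when both components accept. After merging equivalent states the machine shrinks.
8 states suffice.
        x   y  
>  s0   s1  s2 
   s1   s3  s4 
   s2   s4  s3 
   s3   s5  s6 
   s4   s6  s5 
   s5   s5  s7 
   s6   s7  s5 
 * s7   s7  s5 
(> = start, * = accepting)

start=s0; accept=s7; s0-x>s1; s0-y>s2; s1-x>s3; s1-y>s4; s2-x>s4; s2-y>s3; s3-x>s5; s3-y>s6; s4-x>s6; s4-y>s5; s5-x>s5; s5-y>s7; s6-x>s7; s6-y>s5; s7-x>s7; s7-y>s5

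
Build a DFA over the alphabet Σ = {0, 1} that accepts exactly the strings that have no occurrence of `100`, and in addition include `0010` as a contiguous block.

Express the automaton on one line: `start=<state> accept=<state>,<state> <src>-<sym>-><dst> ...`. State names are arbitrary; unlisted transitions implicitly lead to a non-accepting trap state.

Run two small machines in parallel and take their product. The first has 4 states tracking partial matches of the forbidden pattern `100`; the second has 5 states tracking whether and how much of `0010` has been seen. A product state is a pair (one from each), accepting exactly when both do.
With 13 states:
          0    1  
>  q0     q1   q2 
   q1     q3   q2 
   q2     q4   q2 
   q3     q3   q5 
   q4     q6   q2 
   q5     q7   q2 
   q6     q6   q8 
 * q7     q9  q10 
   q8     q9  q11 
   q9     q9   q9 
 * q10    q7  q10 
   q11   q12  q11 
   q12    q6  q11 
(> = start, * = accepting)

start=q0 accept=q7,q10 q0-0->q1 q0-1->q2 q1-0->q3 q1-1->q2 q2-0->q4 q2-1->q2 q3-0->q3 q3-1->q5 q4-0->q6 q4-1->q2 q5-0->q7 q5-1->q2 q6-0->q6 q6-1->q8 q7-0->q9 q7-1->q10 q8-0->q9 q8-1->q11 q9-0->q9 q9-1->q9 q10-0->q7 q10-1->q10 q11-0->q12 q11-1->q11 q12-0->q6 q12-1->q11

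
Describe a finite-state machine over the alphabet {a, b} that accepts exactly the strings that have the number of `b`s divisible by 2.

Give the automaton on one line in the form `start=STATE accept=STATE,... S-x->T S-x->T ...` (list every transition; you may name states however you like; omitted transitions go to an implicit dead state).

Keep the running count of `b`s modulo 2: each `b` advances along the cycle q0 → q1 → q0 while other symbols loop. Accept at q0.
A 2-state machine:
        a   b  
>* q0   q0  q1 
   q1   q1  q0 
(> = start, * = accepting)

start=q0 accept=q0 q0-a->q0 q0-b->q1 q1-a->q1 q1-b->q0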